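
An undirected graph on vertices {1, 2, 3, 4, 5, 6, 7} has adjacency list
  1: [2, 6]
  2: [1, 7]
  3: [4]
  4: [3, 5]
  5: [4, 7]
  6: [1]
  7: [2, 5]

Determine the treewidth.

A width-1 tree decomposition is:
Bags: B1 = {1, 6}  B2 = {1, 2}  B3 = {2, 7}  B4 = {5, 7}  B5 = {4, 5}  B6 = {3, 4}
Tree: B1–B2, B2–B3, B3–B4, B4–B5, B5–B6
Every bag has size at most 2, so the width is 2 − 1 = 1 and tw(G) ≤ 1. Any graph with an edge has treewidth ≥ 1, and G has the edge 6–1. Therefore the treewidth is 1.

1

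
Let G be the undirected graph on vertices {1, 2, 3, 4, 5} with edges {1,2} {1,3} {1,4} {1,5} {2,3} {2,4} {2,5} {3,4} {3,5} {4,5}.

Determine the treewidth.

4

A width-4 tree decomposition is:
Bags: B1 = {1, 2, 3, 4, 5}
Tree: (single bag)
With just one bag of size 5, the width is 5 − 1 = 4, so tw(G) ≤ 4. On the other hand G contains the 5-clique {1, 2, 3, 4, 5}. A clique must lie in a single bag of any decomposition, so no decomposition can have width below 4. Hence tw(G) = 4 exactly.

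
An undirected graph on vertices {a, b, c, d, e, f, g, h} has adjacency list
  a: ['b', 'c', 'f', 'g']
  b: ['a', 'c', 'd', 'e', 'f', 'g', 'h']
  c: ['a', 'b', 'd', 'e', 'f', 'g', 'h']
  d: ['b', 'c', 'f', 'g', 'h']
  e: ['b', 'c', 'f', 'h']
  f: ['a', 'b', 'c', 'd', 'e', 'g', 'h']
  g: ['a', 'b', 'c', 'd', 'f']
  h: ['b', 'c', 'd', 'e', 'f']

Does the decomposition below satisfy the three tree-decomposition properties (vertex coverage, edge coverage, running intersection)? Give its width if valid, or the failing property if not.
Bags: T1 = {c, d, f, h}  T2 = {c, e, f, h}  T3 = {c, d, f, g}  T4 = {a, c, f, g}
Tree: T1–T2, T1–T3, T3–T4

A tree decomposition must satisfy three properties: every vertex lies in some bag; for every edge, both endpoints lie together in some bag; and for every vertex, the bags containing it form a connected subtree. Here vertex b appears in no bag, so the decomposition is invalid.

No — vertex b appears in no bag.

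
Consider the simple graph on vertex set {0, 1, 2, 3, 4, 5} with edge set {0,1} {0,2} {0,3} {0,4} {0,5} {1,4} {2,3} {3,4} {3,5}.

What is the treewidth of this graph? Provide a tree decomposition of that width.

Each bag holds 3 vertices, so the decomposition has width 2, which upper-bounds the treewidth. For the lower bound, the 3 vertices {0, 1, 4} are pairwise adjacent, and any tree decomposition puts a clique entirely inside one bag — forcing width ≥ 2. The upper and lower bounds meet at 2, so that is the treewidth.

Treewidth 2.
Bags: B1 = {0, 3, 5}  B2 = {0, 3, 4}  B3 = {0, 1, 4}  B4 = {0, 2, 3}
Tree: B1–B2, B2–B3, B2–B4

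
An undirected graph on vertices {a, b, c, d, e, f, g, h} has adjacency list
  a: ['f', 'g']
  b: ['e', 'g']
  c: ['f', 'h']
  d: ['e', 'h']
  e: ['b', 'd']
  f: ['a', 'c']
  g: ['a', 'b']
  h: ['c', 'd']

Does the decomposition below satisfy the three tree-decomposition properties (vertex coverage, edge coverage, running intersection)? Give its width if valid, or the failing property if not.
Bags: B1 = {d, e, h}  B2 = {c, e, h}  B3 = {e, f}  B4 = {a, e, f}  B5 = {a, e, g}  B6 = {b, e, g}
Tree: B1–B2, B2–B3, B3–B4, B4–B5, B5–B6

A tree decomposition must satisfy three properties: every vertex lies in some bag; for every edge, both endpoints lie together in some bag; and for every vertex, the bags containing it form a connected subtree. Here edge (c,f) lies in no bag, so the decomposition is invalid.

No — edge (c,f) lies in no bag.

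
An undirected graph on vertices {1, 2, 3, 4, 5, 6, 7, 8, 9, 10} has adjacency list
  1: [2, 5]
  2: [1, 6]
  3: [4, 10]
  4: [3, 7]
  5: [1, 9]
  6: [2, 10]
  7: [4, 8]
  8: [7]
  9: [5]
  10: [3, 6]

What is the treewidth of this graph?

A width-1 tree decomposition is:
Bags: B1 = {7, 8}  B2 = {4, 7}  B3 = {3, 4}  B4 = {3, 10}  B5 = {6, 10}  B6 = {2, 6}  B7 = {1, 2}  B8 = {1, 5}  B9 = {5, 9}
Tree: B1–B2, B2–B3, B3–B4, B4–B5, B5–B6, B6–B7, B7–B8, B8–B9
The largest bag has 2 vertices, giving width 1; this decomposition certifies tw(G) ≤ 1. Since G has at least one edge (e.g. 8–7), it is not an edgeless graph, so tw(G) ≥ 1. The upper and lower bounds meet at 1, so that is the treewidth.

1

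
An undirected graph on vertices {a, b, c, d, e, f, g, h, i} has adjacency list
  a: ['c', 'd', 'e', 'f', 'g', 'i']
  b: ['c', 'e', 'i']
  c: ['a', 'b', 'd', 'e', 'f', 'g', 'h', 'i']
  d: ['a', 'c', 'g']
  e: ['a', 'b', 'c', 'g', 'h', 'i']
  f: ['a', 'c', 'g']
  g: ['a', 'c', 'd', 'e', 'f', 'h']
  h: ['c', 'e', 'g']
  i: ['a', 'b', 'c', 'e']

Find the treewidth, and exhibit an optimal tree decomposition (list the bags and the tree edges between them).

Treewidth 3.
One such decomposition:
Bags: B1 = {a, c, f, g}  B2 = {a, c, e, g}  B3 = {a, c, e, i}  B4 = {c, e, g, h}  B5 = {a, c, d, g}  B6 = {b, c, e, i}
Tree: B1–B2, B2–B3, B2–B4, B2–B5, B3–B6

Every bag has size at most 4, so the width is 4 − 1 = 3 and tw(G) ≤ 3. For the lower bound, the 4 vertices {c, e, g, h} are pairwise adjacent, and any tree decomposition puts a clique entirely inside one bag — forcing width ≥ 3. The upper and lower bounds meet at 3, so that is the treewidth.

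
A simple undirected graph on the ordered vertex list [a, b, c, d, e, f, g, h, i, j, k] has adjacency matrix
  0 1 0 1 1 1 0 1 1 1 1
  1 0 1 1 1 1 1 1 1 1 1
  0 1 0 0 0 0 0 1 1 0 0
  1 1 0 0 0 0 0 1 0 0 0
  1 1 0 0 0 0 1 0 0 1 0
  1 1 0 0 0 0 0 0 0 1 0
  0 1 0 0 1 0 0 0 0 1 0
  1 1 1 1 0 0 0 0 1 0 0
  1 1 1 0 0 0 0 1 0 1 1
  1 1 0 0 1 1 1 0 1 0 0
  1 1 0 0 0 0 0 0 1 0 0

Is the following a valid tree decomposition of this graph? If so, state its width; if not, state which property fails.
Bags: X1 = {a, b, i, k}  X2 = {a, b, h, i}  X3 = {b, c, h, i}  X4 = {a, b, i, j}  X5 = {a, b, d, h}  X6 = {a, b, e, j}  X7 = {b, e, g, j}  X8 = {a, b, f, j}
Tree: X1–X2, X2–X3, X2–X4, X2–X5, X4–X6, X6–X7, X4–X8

Vertex coverage: the bags together contain {a, b, c, d, e, f, g, h, i, j, k}, the full vertex set. Edge coverage: each edge of G has both endpoints in at least one bag. Running intersection: for every vertex, the bags containing it form a connected subtree. All three properties hold, so this is a valid tree decomposition of width max|bag| − 1 = 3, and hence tw(G) ≤ 3.

Yes; width 3.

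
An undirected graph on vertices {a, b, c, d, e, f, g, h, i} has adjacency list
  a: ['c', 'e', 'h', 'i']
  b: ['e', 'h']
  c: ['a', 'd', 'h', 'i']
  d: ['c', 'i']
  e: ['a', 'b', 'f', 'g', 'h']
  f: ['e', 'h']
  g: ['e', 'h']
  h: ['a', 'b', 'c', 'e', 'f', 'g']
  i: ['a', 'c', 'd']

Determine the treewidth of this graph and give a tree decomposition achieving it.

Treewidth 2.
One such decomposition:
Bags: B1 = {e, g, h}  B2 = {a, e, h}  B3 = {a, c, h}  B4 = {a, c, i}  B5 = {b, e, h}  B6 = {e, f, h}  B7 = {c, d, i}
Tree: B1–B2, B2–B3, B3–B4, B2–B5, B1–B6, B4–B7

The largest bag has 3 vertices, giving width 2; this decomposition certifies tw(G) ≤ 2. For the lower bound, the 3 vertices {c, d, i} are pairwise adjacent, and any tree decomposition puts a clique entirely inside one bag — forcing width ≥ 2. Combining the bounds, tw(G) = 2.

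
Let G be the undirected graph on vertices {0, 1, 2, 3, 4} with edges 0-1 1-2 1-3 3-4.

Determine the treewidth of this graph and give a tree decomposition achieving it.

Treewidth 1.
One such decomposition:
Bags: B1 = {1, 2}  B2 = {1, 3}  B3 = {0, 1}  B4 = {3, 4}
Tree: B1–B2, B2–B3, B2–B4

Each bag holds 2 vertices, so the decomposition has width 1, which upper-bounds the treewidth. Any graph with an edge has treewidth ≥ 1, and G has the edge 1–2. The upper and lower bounds meet at 1, so that is the treewidth.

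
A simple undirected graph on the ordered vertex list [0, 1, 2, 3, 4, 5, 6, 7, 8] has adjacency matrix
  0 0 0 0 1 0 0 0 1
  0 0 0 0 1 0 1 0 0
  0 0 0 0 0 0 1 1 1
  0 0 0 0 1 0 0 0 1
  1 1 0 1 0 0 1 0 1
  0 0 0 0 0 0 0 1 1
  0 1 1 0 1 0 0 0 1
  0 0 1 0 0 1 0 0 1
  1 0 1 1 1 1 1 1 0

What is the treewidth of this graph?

A width-2 tree decomposition is:
Bags: B1 = {2, 6, 8}  B2 = {4, 6, 8}  B3 = {2, 7, 8}  B4 = {5, 7, 8}  B5 = {0, 4, 8}  B6 = {3, 4, 8}  B7 = {1, 4, 6}
Tree: B1–B2, B1–B3, B3–B4, B2–B5, B5–B6, B2–B7
Every bag has size at most 3, so the width is 3 − 1 = 2 and tw(G) ≤ 2. On the other hand G contains the 3-clique {2, 6, 8}. A clique must lie in a single bag of any decomposition, so no decomposition can have width below 2. The upper and lower bounds meet at 2, so that is the treewidth.

2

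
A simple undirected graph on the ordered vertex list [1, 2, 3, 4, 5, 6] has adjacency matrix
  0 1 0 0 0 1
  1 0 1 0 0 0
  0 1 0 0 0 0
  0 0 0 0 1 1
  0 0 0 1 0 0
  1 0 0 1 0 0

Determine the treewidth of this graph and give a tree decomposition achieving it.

Each bag holds 2 vertices, so the decomposition has width 1, which upper-bounds the treewidth. Any graph with an edge has treewidth ≥ 1, and G has the edge 3–2. Hence tw(G) = 1 exactly.

Treewidth 1.
Bags: B1 = {2, 3}  B2 = {1, 2}  B3 = {1, 6}  B4 = {4, 6}  B5 = {4, 5}
Tree: B1–B2, B2–B3, B3–B4, B4–B5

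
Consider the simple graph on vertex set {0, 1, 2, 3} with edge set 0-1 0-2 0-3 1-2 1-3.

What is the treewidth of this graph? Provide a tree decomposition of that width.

Every bag has size at most 3, so the width is 3 − 1 = 2 and tw(G) ≤ 2. For the lower bound, the 3 vertices {0, 1, 2} are pairwise adjacent, and any tree decomposition puts a clique entirely inside one bag — forcing width ≥ 2. Hence tw(G) = 2 exactly.

Treewidth 2.
Bags: B1 = {0, 1, 3}  B2 = {0, 1, 2}
Tree: B1–B2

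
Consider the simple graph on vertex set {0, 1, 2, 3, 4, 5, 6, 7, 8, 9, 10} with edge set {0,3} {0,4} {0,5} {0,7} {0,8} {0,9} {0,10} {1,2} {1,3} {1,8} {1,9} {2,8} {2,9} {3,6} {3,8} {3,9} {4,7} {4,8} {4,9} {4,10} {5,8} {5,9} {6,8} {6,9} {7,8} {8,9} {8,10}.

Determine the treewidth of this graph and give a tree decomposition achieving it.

Treewidth 3.
Bags: B1 = {0, 3, 8, 9}  B2 = {0, 4, 8, 9}  B3 = {3, 6, 8, 9}  B4 = {1, 3, 8, 9}  B5 = {1, 2, 8, 9}  B6 = {0, 4, 8, 10}  B7 = {0, 4, 7, 8}  B8 = {0, 5, 8, 9}
Tree: B1–B2, B1–B3, B3–B4, B4–B5, B2–B6, B6–B7, B1–B8

The largest bag has 4 vertices, giving width 3; this decomposition certifies tw(G) ≤ 3. For the lower bound, the 4 vertices {0, 3, 8, 9} are pairwise adjacent, and any tree decomposition puts a clique entirely inside one bag — forcing width ≥ 3. Hence tw(G) = 3 exactly.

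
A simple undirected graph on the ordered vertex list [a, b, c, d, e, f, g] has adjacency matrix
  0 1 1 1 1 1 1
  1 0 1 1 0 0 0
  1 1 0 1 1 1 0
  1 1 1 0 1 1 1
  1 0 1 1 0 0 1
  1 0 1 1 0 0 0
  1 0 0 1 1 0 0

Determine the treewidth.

A width-3 tree decomposition is:
Bags: B1 = {a, b, c, d}  B2 = {a, c, d, e}  B3 = {a, c, d, f}  B4 = {a, d, e, g}
Tree: B1–B2, B1–B3, B2–B4
Each bag holds 4 vertices, so the decomposition has width 3, which upper-bounds the treewidth. For the lower bound, the 4 vertices {a, d, e, g} are pairwise adjacent, and any tree decomposition puts a clique entirely inside one bag — forcing width ≥ 3. Hence tw(G) = 3 exactly.

3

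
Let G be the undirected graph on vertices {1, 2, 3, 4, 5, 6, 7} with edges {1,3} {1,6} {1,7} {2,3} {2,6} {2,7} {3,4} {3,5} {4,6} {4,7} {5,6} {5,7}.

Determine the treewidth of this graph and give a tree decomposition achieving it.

Each bag holds 4 vertices, so the decomposition has width 3, which upper-bounds the treewidth. For the lower bound: the 4 vertex sets {2,6}, {5,7}, {3}, {1} are disjoint, each induces a connected subgraph, and every pair is joined by at least one edge of G. Contracting each set to a single vertex therefore yields K_{4} as a minor, and since treewidth is minor-monotone, tw(G) ≥ tw(K_{4}) = 3. Hence tw(G) = 3 exactly.

Treewidth 3.
One such decomposition:
Bags: B1 = {2, 3, 6, 7}  B2 = {3, 5, 6, 7}  B3 = {1, 3, 6, 7}  B4 = {3, 4, 6, 7}
Tree: B1–B2, B2–B3, B3–B4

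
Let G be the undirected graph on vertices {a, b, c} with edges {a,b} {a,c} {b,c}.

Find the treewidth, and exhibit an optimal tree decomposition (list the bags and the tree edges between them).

A single bag containing all 3 vertices is trivially a valid decomposition of width 2. For the lower bound, the 3 vertices {a, b, c} are pairwise adjacent, and any tree decomposition puts a clique entirely inside one bag — forcing width ≥ 2. Therefore the treewidth is 2.

Treewidth 2.
One such decomposition:
Bags: B1 = {a, b, c}
Tree: (single bag)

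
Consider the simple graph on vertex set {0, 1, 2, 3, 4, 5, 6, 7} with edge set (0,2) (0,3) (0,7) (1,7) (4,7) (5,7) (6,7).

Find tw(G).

A width-1 tree decomposition is:
Bags: B1 = {0, 7}  B2 = {0, 2}  B3 = {0, 3}  B4 = {6, 7}  B5 = {5, 7}  B6 = {4, 7}  B7 = {1, 7}
Tree: B1–B2, B1–B3, B1–B4, B4–B5, B4–B6, B4–B7
The largest bag has 2 vertices, giving width 1; this decomposition certifies tw(G) ≤ 1. Any graph with an edge has treewidth ≥ 1, and G has the edge 7–0. The upper and lower bounds meet at 1, so that is the treewidth.

1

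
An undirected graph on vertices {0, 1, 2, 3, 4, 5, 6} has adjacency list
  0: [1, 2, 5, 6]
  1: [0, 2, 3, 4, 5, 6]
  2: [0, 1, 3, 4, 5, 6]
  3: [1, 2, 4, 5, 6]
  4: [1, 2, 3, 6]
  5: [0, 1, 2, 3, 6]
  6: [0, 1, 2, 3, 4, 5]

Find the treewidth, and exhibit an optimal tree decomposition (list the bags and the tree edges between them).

Treewidth 4.
One such decomposition:
Bags: B1 = {1, 2, 3, 5, 6}  B2 = {1, 2, 3, 4, 6}  B3 = {0, 1, 2, 5, 6}
Tree: B1–B2, B1–B3

Every bag has size at most 5, so the width is 5 − 1 = 4 and tw(G) ≤ 4. On the other hand G contains the 5-clique {0, 1, 2, 5, 6}. A clique must lie in a single bag of any decomposition, so no decomposition can have width below 4. Combining the bounds, tw(G) = 4.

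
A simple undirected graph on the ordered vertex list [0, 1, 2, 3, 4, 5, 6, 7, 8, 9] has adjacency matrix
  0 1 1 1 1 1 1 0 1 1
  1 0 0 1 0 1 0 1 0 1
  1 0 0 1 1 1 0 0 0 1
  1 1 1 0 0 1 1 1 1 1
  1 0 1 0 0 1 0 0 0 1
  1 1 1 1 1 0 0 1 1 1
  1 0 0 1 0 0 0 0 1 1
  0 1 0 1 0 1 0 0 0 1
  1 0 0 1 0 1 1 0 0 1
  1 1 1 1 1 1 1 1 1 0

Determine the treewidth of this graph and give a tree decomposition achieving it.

Treewidth 4.
Bags: B1 = {0, 1, 3, 5, 9}  B2 = {1, 3, 5, 7, 9}  B3 = {0, 2, 3, 5, 9}  B4 = {0, 3, 5, 8, 9}  B5 = {0, 3, 6, 8, 9}  B6 = {0, 2, 4, 5, 9}
Tree: B1–B2, B1–B3, B1–B4, B4–B5, B3–B6

Every bag has size at most 5, so the width is 5 − 1 = 4 and tw(G) ≤ 4. On the other hand G contains the 5-clique {0, 3, 5, 8, 9}. A clique must lie in a single bag of any decomposition, so no decomposition can have width below 4. Combining the bounds, tw(G) = 4.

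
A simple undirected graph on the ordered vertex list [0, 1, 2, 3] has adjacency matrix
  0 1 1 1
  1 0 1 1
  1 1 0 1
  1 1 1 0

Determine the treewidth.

A width-3 tree decomposition is:
Bags: B1 = {0, 1, 2, 3}
Tree: (single bag)
A single bag containing all 4 vertices is trivially a valid decomposition of width 3. Conversely, {0, 1, 2, 3} is a clique of size 4, and the vertices of any clique must share a bag in every tree decomposition; so some bag has ≥ 4 vertices and tw(G) ≥ 3. Hence tw(G) = 3 exactly.

3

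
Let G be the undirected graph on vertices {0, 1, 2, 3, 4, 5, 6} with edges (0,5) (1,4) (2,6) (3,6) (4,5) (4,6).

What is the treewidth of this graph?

A width-1 tree decomposition is:
Bags: B1 = {2, 6}  B2 = {4, 6}  B3 = {4, 5}  B4 = {0, 5}  B5 = {3, 6}  B6 = {1, 4}
Tree: B1–B2, B2–B3, B3–B4, B1–B5, B3–B6
Each bag holds 2 vertices, so the decomposition has width 1, which upper-bounds the treewidth. Since G has at least one edge (e.g. 2–6), it is not an edgeless graph, so tw(G) ≥ 1. Combining the bounds, tw(G) = 1.

1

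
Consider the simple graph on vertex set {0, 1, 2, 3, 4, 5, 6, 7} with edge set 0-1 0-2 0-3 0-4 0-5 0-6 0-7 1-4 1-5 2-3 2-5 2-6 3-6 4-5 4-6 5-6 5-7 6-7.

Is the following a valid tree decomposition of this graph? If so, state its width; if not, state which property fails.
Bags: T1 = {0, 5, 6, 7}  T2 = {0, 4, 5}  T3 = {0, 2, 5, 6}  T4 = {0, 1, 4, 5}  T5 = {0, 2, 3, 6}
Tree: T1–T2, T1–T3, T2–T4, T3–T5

A tree decomposition must satisfy three properties: every vertex lies in some bag; for every edge, both endpoints lie together in some bag; and for every vertex, the bags containing it form a connected subtree. Here edge (6,4) lies in no bag, so the decomposition is invalid.

No — edge (6,4) lies in no bag.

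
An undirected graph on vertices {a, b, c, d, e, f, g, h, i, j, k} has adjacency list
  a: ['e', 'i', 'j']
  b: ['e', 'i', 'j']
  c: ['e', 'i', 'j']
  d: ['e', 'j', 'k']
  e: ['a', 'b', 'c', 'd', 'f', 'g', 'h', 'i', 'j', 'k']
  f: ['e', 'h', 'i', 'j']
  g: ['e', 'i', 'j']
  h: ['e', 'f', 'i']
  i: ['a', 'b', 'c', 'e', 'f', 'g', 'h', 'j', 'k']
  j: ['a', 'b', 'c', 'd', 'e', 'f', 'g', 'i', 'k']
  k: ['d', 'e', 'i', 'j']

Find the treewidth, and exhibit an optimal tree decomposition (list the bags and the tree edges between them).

Every bag has size at most 4, so the width is 4 − 1 = 3 and tw(G) ≤ 3. For the lower bound, the 4 vertices {d, e, j, k} are pairwise adjacent, and any tree decomposition puts a clique entirely inside one bag — forcing width ≥ 3. Combining the bounds, tw(G) = 3.

Treewidth 3.
One such decomposition:
Bags: B1 = {b, e, i, j}  B2 = {e, g, i, j}  B3 = {e, i, j, k}  B4 = {a, e, i, j}  B5 = {e, f, i, j}  B6 = {c, e, i, j}  B7 = {d, e, j, k}  B8 = {e, f, h, i}
Tree: B1–B2, B1–B3, B1–B4, B3–B5, B2–B6, B3–B7, B5–B8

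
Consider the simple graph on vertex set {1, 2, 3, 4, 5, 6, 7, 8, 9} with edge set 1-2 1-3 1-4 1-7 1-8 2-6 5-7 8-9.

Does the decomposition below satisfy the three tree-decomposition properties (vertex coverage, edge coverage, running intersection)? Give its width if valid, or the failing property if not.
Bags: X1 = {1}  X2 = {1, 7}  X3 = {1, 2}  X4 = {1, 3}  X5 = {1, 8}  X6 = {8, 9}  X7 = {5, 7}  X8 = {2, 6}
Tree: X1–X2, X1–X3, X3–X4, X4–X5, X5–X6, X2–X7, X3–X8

No — vertex 4 appears in no bag.

A tree decomposition must satisfy three properties: every vertex lies in some bag; for every edge, both endpoints lie together in some bag; and for every vertex, the bags containing it form a connected subtree. Here vertex 4 appears in no bag, so the decomposition is invalid.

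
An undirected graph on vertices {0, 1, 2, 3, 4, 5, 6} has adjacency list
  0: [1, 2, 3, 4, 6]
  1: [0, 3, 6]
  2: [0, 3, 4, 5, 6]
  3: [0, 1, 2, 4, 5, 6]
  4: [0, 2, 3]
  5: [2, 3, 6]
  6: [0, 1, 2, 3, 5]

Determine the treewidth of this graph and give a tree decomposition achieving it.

Treewidth 3.
One optimal decomposition is:
Bags: B1 = {0, 2, 3, 6}  B2 = {0, 1, 3, 6}  B3 = {2, 3, 5, 6}  B4 = {0, 2, 3, 4}
Tree: B1–B2, B1–B3, B1–B4

Each bag holds 4 vertices, so the decomposition has width 3, which upper-bounds the treewidth. For the lower bound, the 4 vertices {0, 1, 3, 6} are pairwise adjacent, and any tree decomposition puts a clique entirely inside one bag — forcing width ≥ 3. Hence tw(G) = 3 exactly.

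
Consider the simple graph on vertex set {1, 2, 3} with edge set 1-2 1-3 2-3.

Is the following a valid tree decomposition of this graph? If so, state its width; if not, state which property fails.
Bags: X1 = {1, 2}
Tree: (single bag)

No — vertex 3 appears in no bag.

A tree decomposition must satisfy three properties: every vertex lies in some bag; for every edge, both endpoints lie together in some bag; and for every vertex, the bags containing it form a connected subtree. Here vertex 3 appears in no bag, so the decomposition is invalid.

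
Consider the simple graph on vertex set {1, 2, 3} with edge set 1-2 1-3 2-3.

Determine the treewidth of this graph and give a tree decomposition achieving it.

With just one bag of size 3, the width is 3 − 1 = 2, so tw(G) ≤ 2. For the lower bound, the 3 vertices {1, 2, 3} are pairwise adjacent, and any tree decomposition puts a clique entirely inside one bag — forcing width ≥ 2. Therefore the treewidth is 2.

Treewidth 2.
Bags: B1 = {1, 2, 3}
Tree: (single bag)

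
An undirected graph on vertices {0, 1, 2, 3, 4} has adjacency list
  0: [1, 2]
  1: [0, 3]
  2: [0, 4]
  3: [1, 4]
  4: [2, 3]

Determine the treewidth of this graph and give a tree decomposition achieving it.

Each bag holds 3 vertices, so the decomposition has width 2, which upper-bounds the treewidth. Since 4–2–0–1–3–4 is a cycle in G, G is not acyclic. Forests are exactly the graphs of treewidth ≤ 1, so tw(G) ≥ 2. Combining the bounds, tw(G) = 2.

Treewidth 2.
Bags: B1 = {0, 2, 4}  B2 = {0, 1, 4}  B3 = {1, 3, 4}
Tree: B1–B2, B2–B3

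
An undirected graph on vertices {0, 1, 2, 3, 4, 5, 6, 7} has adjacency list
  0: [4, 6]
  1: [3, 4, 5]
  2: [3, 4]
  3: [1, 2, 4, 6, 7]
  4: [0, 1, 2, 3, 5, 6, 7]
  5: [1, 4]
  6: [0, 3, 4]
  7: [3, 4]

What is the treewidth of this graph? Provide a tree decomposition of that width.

Treewidth 2.
Bags: B1 = {1, 3, 4}  B2 = {1, 4, 5}  B3 = {3, 4, 6}  B4 = {3, 4, 7}  B5 = {2, 3, 4}  B6 = {0, 4, 6}
Tree: B1–B2, B1–B3, B3–B4, B4–B5, B3–B6

Every bag has size at most 3, so the width is 3 − 1 = 2 and tw(G) ≤ 2. On the other hand G contains the 3-clique {0, 4, 6}. A clique must lie in a single bag of any decomposition, so no decomposition can have width below 2. Therefore the treewidth is 2.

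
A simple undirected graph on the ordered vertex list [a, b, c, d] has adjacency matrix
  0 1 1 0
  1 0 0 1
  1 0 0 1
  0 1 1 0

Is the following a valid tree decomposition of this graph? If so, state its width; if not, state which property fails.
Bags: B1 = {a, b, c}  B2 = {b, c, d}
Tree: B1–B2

Yes; width 2.

Every vertex of G appears in some bag (union = {a, b, c, d}); every edge is covered by a bag; and for each vertex v the set of bags containing v is connected in the bag tree. The decomposition is therefore valid. The largest bag has 3 vertices, so the width is 2.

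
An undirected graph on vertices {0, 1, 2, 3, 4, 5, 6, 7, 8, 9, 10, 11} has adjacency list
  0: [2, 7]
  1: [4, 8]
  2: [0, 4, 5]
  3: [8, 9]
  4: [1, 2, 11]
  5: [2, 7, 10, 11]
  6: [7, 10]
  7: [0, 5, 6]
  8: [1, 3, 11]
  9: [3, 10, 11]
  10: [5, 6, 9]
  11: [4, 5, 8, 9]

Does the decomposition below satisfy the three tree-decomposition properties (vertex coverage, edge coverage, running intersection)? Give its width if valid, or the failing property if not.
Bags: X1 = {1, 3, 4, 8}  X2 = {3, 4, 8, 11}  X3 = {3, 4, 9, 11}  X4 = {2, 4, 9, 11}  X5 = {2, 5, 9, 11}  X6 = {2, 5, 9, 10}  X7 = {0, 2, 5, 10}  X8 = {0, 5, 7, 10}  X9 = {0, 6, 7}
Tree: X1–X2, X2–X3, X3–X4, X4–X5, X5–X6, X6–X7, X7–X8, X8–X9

No — edge (10,6) lies in no bag.

A tree decomposition must satisfy three properties: every vertex lies in some bag; for every edge, both endpoints lie together in some bag; and for every vertex, the bags containing it form a connected subtree. Here edge (10,6) lies in no bag, so the decomposition is invalid.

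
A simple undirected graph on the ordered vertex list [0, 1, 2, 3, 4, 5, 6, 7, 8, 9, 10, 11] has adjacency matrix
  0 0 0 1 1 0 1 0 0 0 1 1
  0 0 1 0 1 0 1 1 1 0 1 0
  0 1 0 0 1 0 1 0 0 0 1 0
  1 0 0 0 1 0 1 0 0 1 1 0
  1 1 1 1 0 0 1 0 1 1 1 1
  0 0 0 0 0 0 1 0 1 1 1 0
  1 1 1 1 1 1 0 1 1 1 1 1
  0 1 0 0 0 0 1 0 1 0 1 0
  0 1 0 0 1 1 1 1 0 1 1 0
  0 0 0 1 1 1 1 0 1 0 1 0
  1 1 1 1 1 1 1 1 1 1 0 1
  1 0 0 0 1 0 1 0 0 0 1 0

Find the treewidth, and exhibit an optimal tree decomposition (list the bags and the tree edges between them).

Treewidth 4.
Bags: B1 = {4, 6, 8, 9, 10}  B2 = {1, 4, 6, 8, 10}  B3 = {1, 6, 7, 8, 10}  B4 = {3, 4, 6, 9, 10}  B5 = {1, 2, 4, 6, 10}  B6 = {0, 3, 4, 6, 10}  B7 = {0, 4, 6, 10, 11}  B8 = {5, 6, 8, 9, 10}
Tree: B1–B2, B2–B3, B1–B4, B2–B5, B4–B6, B6–B7, B1–B8

Every bag has size at most 5, so the width is 5 − 1 = 4 and tw(G) ≤ 4. On the other hand G contains the 5-clique {0, 3, 4, 6, 10}. A clique must lie in a single bag of any decomposition, so no decomposition can have width below 4. The upper and lower bounds meet at 4, so that is the treewidth.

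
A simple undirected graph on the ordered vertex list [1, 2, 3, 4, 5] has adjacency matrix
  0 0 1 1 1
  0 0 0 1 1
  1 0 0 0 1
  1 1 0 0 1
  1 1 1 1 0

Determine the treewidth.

2

A width-2 tree decomposition is:
Bags: B1 = {2, 4, 5}  B2 = {1, 4, 5}  B3 = {1, 3, 5}
Tree: B1–B2, B2–B3
Each bag holds 3 vertices, so the decomposition has width 2, which upper-bounds the treewidth. For the lower bound, the 3 vertices {1, 3, 5} are pairwise adjacent, and any tree decomposition puts a clique entirely inside one bag — forcing width ≥ 2. The upper and lower bounds meet at 2, so that is the treewidth.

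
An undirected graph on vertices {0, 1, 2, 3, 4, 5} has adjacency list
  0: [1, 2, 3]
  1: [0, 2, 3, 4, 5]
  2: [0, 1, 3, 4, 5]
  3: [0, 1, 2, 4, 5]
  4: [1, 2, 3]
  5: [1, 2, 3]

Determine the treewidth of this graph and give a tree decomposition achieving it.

Each bag holds 4 vertices, so the decomposition has width 3, which upper-bounds the treewidth. For the lower bound, the 4 vertices {0, 1, 2, 3} are pairwise adjacent, and any tree decomposition puts a clique entirely inside one bag — forcing width ≥ 3. The upper and lower bounds meet at 3, so that is the treewidth.

Treewidth 3.
One such decomposition:
Bags: B1 = {1, 2, 3, 5}  B2 = {1, 2, 3, 4}  B3 = {0, 1, 2, 3}
Tree: B1–B2, B1–B3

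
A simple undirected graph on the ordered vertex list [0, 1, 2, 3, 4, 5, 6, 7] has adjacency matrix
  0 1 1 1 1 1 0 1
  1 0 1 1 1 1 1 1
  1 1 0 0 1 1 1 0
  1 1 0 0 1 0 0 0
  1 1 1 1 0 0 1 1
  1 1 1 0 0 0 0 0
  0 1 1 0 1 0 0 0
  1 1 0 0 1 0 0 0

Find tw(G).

A width-3 tree decomposition is:
Bags: B1 = {0, 1, 3, 4}  B2 = {0, 1, 2, 4}  B3 = {1, 2, 4, 6}  B4 = {0, 1, 2, 5}  B5 = {0, 1, 4, 7}
Tree: B1–B2, B2–B3, B2–B4, B2–B5
The largest bag has 4 vertices, giving width 3; this decomposition certifies tw(G) ≤ 3. For the lower bound, the 4 vertices {0, 1, 2, 4} are pairwise adjacent, and any tree decomposition puts a clique entirely inside one bag — forcing width ≥ 3. Combining the bounds, tw(G) = 3.

3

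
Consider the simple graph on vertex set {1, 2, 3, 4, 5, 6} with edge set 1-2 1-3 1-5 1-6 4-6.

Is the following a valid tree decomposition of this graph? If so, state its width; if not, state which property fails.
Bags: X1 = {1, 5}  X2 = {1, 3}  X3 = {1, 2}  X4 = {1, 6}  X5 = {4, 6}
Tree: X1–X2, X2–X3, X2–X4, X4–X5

Yes; width 1.

Vertex coverage: the bags together contain {1, 2, 3, 4, 5, 6}, the full vertex set. Edge coverage: each edge of G has both endpoints in at least one bag. Running intersection: for every vertex, the bags containing it form a connected subtree. All three properties hold, so this is a valid tree decomposition of width max|bag| − 1 = 1, and hence tw(G) ≤ 1.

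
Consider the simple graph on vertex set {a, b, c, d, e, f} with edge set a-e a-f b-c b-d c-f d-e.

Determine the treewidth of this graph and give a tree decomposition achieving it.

Treewidth 2.
One optimal decomposition is:
Bags: B1 = {a, e, f}  B2 = {d, e, f}  B3 = {b, d, f}  B4 = {b, c, f}
Tree: B1–B2, B2–B3, B3–B4

Each bag holds 3 vertices, so the decomposition has width 2, which upper-bounds the treewidth. Since f–a–e–d–b–c–f is a cycle in G, G is not acyclic. Forests are exactly the graphs of treewidth ≤ 1, so tw(G) ≥ 2. Therefore the treewidth is 2.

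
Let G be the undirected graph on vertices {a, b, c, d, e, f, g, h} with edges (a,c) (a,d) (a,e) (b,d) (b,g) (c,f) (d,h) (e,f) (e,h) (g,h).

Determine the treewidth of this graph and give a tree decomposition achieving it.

Each bag holds 3 vertices, so the decomposition has width 2, which upper-bounds the treewidth. Since b–g–h–d–b is a cycle in G, G is not acyclic. Forests are exactly the graphs of treewidth ≤ 1, so tw(G) ≥ 2. Hence tw(G) = 2 exactly.

Treewidth 2.
One optimal decomposition is:
Bags: B1 = {b, d, g}  B2 = {d, g, h}  B3 = {a, d, h}  B4 = {a, e, h}  B5 = {a, c, e}  B6 = {c, e, f}
Tree: B1–B2, B2–B3, B3–B4, B4–B5, B5–B6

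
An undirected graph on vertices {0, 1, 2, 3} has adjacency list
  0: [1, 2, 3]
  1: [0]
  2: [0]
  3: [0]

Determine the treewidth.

1

A width-1 tree decomposition is:
Bags: B1 = {0, 2}  B2 = {0, 1}  B3 = {0, 3}
Tree: B1–B2, B1–B3
Every bag has size at most 2, so the width is 2 − 1 = 1 and tw(G) ≤ 1. Any graph with an edge has treewidth ≥ 1, and G has the edge 2–0. Therefore the treewidth is 1.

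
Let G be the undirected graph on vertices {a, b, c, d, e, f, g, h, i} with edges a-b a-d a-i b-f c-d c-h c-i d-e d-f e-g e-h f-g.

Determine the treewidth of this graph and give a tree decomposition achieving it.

Every bag has size at most 4, so the width is 4 − 1 = 3 and tw(G) ≤ 3. For the lower bound: the 4 vertex sets {e,g,h}, {f}, {d}, {a,b,c,i} are disjoint, each induces a connected subgraph, and every pair is joined by at least one edge of G. Contracting each set to a single vertex therefore yields K_{4} as a minor, and since treewidth is minor-monotone, tw(G) ≥ tw(K_{4}) = 3. Combining the bounds, tw(G) = 3.

Treewidth 3.
One such decomposition:
Bags: B1 = {e, f, g, h}  B2 = {d, e, f, h}  B3 = {c, d, f, h}  B4 = {b, c, d, f}  B5 = {a, b, c, d}  B6 = {a, b, c, i}
Tree: B1–B2, B2–B3, B3–B4, B4–B5, B5–B6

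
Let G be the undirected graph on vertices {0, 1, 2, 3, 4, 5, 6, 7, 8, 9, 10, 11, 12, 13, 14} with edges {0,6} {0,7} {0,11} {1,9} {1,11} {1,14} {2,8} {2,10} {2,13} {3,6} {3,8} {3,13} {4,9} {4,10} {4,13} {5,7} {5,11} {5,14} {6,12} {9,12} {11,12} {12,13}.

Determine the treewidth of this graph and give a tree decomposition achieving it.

Treewidth 3.
Bags: B1 = {2, 3, 8, 10}  B2 = {2, 3, 10, 13}  B3 = {3, 4, 10, 13}  B4 = {3, 4, 6, 13}  B5 = {4, 6, 12, 13}  B6 = {4, 6, 9, 12}  B7 = {0, 6, 9, 12}  B8 = {0, 9, 11, 12}  B9 = {0, 1, 9, 11}  B10 = {0, 1, 7, 11}  B11 = {1, 5, 7, 11}  B12 = {1, 5, 7, 14}
Tree: B1–B2, B2–B3, B3–B4, B4–B5, B5–B6, B6–B7, B7–B8, B8–B9, B9–B10, B10–B11, B11–B12

Every bag has size at most 4, so the width is 4 − 1 = 3 and tw(G) ≤ 3. For the lower bound: the 4 vertex sets {2,8,10}, {3}, {13}, {4,6,9,12} are disjoint, each induces a connected subgraph, and every pair is joined by at least one edge of G. Contracting each set to a single vertex therefore yields K_{4} as a minor, and since treewidth is minor-monotone, tw(G) ≥ tw(K_{4}) = 3. Combining the bounds, tw(G) = 3.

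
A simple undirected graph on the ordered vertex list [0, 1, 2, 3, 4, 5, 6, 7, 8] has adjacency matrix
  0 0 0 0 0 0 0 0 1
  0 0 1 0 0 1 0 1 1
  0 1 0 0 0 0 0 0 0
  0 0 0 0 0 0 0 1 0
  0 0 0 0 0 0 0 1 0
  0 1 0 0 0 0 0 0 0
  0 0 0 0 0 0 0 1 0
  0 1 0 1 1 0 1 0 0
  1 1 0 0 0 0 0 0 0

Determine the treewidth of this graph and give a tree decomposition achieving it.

Every bag has size at most 2, so the width is 2 − 1 = 1 and tw(G) ≤ 1. Any graph with an edge has treewidth ≥ 1, and G has the edge 1–7. Hence tw(G) = 1 exactly.

Treewidth 1.
Bags: B1 = {1, 7}  B2 = {6, 7}  B3 = {3, 7}  B4 = {4, 7}  B5 = {1, 5}  B6 = {1, 2}  B7 = {1, 8}  B8 = {0, 8}
Tree: B1–B2, B1–B3, B3–B4, B1–B5, B1–B6, B6–B7, B7–B8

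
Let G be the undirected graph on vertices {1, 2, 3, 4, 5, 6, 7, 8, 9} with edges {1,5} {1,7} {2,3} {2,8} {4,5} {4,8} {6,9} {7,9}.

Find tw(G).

1

A width-1 tree decomposition is:
Bags: B1 = {6, 9}  B2 = {7, 9}  B3 = {1, 7}  B4 = {1, 5}  B5 = {4, 5}  B6 = {4, 8}  B7 = {2, 8}  B8 = {2, 3}
Tree: B1–B2, B2–B3, B3–B4, B4–B5, B5–B6, B6–B7, B7–B8
Each bag holds 2 vertices, so the decomposition has width 1, which upper-bounds the treewidth. Since G has at least one edge (e.g. 6–9), it is not an edgeless graph, so tw(G) ≥ 1. Hence tw(G) = 1 exactly.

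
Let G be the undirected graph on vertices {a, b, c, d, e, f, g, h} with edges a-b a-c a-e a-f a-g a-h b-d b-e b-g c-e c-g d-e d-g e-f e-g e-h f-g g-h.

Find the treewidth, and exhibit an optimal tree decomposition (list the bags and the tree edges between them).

Treewidth 3.
Bags: B1 = {a, b, e, g}  B2 = {b, d, e, g}  B3 = {a, e, f, g}  B4 = {a, e, g, h}  B5 = {a, c, e, g}
Tree: B1–B2, B1–B3, B1–B4, B1–B5

The largest bag has 4 vertices, giving width 3; this decomposition certifies tw(G) ≤ 3. For the lower bound, the 4 vertices {b, d, e, g} are pairwise adjacent, and any tree decomposition puts a clique entirely inside one bag — forcing width ≥ 3. The upper and lower bounds meet at 3, so that is the treewidth.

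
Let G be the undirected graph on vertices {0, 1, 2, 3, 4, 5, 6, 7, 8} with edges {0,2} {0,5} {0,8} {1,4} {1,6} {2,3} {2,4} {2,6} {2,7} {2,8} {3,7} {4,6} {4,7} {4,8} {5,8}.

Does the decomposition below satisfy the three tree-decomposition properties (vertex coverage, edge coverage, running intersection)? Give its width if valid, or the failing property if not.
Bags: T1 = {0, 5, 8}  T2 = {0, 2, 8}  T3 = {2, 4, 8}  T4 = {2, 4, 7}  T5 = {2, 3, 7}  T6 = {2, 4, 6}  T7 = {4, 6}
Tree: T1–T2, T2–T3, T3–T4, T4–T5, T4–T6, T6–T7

A tree decomposition must satisfy three properties: every vertex lies in some bag; for every edge, both endpoints lie together in some bag; and for every vertex, the bags containing it form a connected subtree. Here vertex 1 appears in no bag, so the decomposition is invalid.

No — vertex 1 appears in no bag.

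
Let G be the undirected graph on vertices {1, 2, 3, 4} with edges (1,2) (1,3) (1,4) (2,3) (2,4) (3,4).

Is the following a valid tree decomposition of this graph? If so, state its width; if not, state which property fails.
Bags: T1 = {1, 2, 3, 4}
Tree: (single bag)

Yes; width 3.

Every vertex of G appears in some bag (union = {1, 2, 3, 4}); every edge is covered by a bag; and for each vertex v the set of bags containing v is connected in the bag tree. The decomposition is therefore valid. The largest bag has 4 vertices, so the width is 3.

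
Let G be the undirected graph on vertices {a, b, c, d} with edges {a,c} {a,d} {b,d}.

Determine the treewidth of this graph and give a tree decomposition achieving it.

Treewidth 1.
One such decomposition:
Bags: B1 = {a, c}  B2 = {a, d}  B3 = {b, d}
Tree: B1–B2, B2–B3

Every bag has size at most 2, so the width is 2 − 1 = 1 and tw(G) ≤ 1. Any graph with an edge has treewidth ≥ 1, and G has the edge c–a. Therefore the treewidth is 1.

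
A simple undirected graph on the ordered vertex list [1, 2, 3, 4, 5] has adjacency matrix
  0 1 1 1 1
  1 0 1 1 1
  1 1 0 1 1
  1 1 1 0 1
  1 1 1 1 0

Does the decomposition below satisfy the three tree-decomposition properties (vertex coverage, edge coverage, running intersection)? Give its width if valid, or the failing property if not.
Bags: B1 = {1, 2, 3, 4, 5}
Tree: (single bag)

Vertex coverage: the bags together contain {1, 2, 3, 4, 5}, the full vertex set. Edge coverage: each edge of G has both endpoints in at least one bag. Running intersection: for every vertex, the bags containing it form a connected subtree. All three properties hold, so this is a valid tree decomposition of width max|bag| − 1 = 4, and hence tw(G) ≤ 4.

Yes; width 4.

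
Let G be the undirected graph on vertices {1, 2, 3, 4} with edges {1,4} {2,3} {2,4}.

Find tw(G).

A width-1 tree decomposition is:
Bags: B1 = {2, 3}  B2 = {2, 4}  B3 = {1, 4}
Tree: B1–B2, B2–B3
Each bag holds 2 vertices, so the decomposition has width 1, which upper-bounds the treewidth. Since G has at least one edge (e.g. 3–2), it is not an edgeless graph, so tw(G) ≥ 1. Hence tw(G) = 1 exactly.

1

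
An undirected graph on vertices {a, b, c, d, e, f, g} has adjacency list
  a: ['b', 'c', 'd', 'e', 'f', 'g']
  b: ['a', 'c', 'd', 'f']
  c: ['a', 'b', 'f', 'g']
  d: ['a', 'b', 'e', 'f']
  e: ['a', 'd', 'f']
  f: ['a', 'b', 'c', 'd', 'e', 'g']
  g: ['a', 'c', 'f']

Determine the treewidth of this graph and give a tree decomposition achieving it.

Every bag has size at most 4, so the width is 4 − 1 = 3 and tw(G) ≤ 3. On the other hand G contains the 4-clique {a, d, e, f}. A clique must lie in a single bag of any decomposition, so no decomposition can have width below 3. Combining the bounds, tw(G) = 3.

Treewidth 3.
One such decomposition:
Bags: B1 = {a, d, e, f}  B2 = {a, b, d, f}  B3 = {a, b, c, f}  B4 = {a, c, f, g}
Tree: B1–B2, B2–B3, B3–B4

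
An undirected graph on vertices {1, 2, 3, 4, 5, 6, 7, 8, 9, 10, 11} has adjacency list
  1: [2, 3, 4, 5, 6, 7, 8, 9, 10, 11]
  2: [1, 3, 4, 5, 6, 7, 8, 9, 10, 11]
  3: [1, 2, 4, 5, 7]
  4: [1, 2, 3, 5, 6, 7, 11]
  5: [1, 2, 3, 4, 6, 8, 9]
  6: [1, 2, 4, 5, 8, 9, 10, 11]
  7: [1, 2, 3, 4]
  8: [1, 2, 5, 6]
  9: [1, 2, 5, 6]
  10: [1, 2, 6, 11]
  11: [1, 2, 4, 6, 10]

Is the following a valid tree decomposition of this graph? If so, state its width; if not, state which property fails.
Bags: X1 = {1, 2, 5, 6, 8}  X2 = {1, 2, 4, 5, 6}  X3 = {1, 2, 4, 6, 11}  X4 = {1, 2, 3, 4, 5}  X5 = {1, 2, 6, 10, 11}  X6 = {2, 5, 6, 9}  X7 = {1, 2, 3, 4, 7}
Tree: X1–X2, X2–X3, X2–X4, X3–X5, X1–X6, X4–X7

No — edge (1,9) lies in no bag.

A tree decomposition must satisfy three properties: every vertex lies in some bag; for every edge, both endpoints lie together in some bag; and for every vertex, the bags containing it form a connected subtree. Here edge (1,9) lies in no bag, so the decomposition is invalid.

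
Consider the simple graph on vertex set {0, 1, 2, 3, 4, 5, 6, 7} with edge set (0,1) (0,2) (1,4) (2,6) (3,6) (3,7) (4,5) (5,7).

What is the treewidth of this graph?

2

A width-2 tree decomposition is:
Bags: B1 = {0, 1, 4}  B2 = {0, 4, 5}  B3 = {0, 5, 7}  B4 = {0, 3, 7}  B5 = {0, 3, 6}  B6 = {0, 2, 6}
Tree: B1–B2, B2–B3, B3–B4, B4–B5, B5–B6
The largest bag has 3 vertices, giving width 2; this decomposition certifies tw(G) ≤ 2. Since 0–1–4–5–7–3–6–2–0 is a cycle in G, G is not acyclic. Forests are exactly the graphs of treewidth ≤ 1, so tw(G) ≥ 2. Combining the bounds, tw(G) = 2.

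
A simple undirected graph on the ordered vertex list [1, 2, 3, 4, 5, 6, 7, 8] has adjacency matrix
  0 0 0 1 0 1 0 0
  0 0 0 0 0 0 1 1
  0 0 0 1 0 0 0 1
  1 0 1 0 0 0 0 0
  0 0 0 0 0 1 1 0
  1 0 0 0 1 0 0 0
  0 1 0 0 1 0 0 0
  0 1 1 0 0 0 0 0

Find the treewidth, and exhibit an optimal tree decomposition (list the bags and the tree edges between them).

Every bag has size at most 3, so the width is 3 − 1 = 2 and tw(G) ≤ 2. The edges 8–2–7–5–6–1–4–3–8 form a cycle, so G is not a tree and its treewidth is at least 2. Therefore the treewidth is 2.

Treewidth 2.
Bags: B1 = {2, 7, 8}  B2 = {5, 7, 8}  B3 = {5, 6, 8}  B4 = {1, 6, 8}  B5 = {1, 4, 8}  B6 = {3, 4, 8}
Tree: B1–B2, B2–B3, B3–B4, B4–B5, B5–B6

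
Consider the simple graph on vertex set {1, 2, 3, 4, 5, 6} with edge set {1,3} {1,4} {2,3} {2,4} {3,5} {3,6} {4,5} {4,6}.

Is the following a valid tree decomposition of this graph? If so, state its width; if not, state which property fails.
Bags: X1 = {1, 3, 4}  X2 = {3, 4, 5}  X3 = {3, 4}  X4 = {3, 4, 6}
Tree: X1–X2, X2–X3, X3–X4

A tree decomposition must satisfy three properties: every vertex lies in some bag; for every edge, both endpoints lie together in some bag; and for every vertex, the bags containing it form a connected subtree. Here vertex 2 appears in no bag, so the decomposition is invalid.

No — vertex 2 appears in no bag.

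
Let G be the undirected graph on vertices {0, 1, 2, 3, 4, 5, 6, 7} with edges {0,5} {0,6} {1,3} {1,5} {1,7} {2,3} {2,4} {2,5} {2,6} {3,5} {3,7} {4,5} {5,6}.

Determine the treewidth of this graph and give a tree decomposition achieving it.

Treewidth 2.
One such decomposition:
Bags: B1 = {0, 5, 6}  B2 = {2, 5, 6}  B3 = {2, 3, 5}  B4 = {1, 3, 5}  B5 = {2, 4, 5}  B6 = {1, 3, 7}
Tree: B1–B2, B2–B3, B3–B4, B2–B5, B4–B6

Every bag has size at most 3, so the width is 3 − 1 = 2 and tw(G) ≤ 2. Conversely, {0, 5, 6} is a clique of size 3, and the vertices of any clique must share a bag in every tree decomposition; so some bag has ≥ 3 vertices and tw(G) ≥ 2. Combining the bounds, tw(G) = 2.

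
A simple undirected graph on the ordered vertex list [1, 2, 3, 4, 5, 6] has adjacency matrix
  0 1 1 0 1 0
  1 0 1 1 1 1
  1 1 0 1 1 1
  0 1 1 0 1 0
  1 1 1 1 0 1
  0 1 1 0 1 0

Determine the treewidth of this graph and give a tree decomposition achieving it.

Treewidth 3.
One such decomposition:
Bags: B1 = {2, 3, 5, 6}  B2 = {2, 3, 4, 5}  B3 = {1, 2, 3, 5}
Tree: B1–B2, B2–B3

Every bag has size at most 4, so the width is 4 − 1 = 3 and tw(G) ≤ 3. Conversely, {1, 2, 3, 5} is a clique of size 4, and the vertices of any clique must share a bag in every tree decomposition; so some bag has ≥ 4 vertices and tw(G) ≥ 3. Hence tw(G) = 3 exactly.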